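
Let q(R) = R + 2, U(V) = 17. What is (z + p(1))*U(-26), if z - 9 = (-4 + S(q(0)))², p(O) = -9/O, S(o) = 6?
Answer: 68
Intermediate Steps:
q(R) = 2 + R
z = 13 (z = 9 + (-4 + 6)² = 9 + 2² = 9 + 4 = 13)
(z + p(1))*U(-26) = (13 - 9/1)*17 = (13 - 9*1)*17 = (13 - 9)*17 = 4*17 = 68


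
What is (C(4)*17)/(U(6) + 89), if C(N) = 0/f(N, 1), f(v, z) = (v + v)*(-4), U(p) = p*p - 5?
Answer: 0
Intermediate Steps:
U(p) = -5 + p² (U(p) = p² - 5 = -5 + p²)
f(v, z) = -8*v (f(v, z) = (2*v)*(-4) = -8*v)
C(N) = 0 (C(N) = 0/((-8*N)) = 0*(-1/(8*N)) = 0)
(C(4)*17)/(U(6) + 89) = (0*17)/((-5 + 6²) + 89) = 0/((-5 + 36) + 89) = 0/(31 + 89) = 0/120 = 0*(1/120) = 0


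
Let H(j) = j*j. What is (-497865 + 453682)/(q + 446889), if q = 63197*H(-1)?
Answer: -44183/510086 ≈ -0.086619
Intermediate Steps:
H(j) = j²
q = 63197 (q = 63197*(-1)² = 63197*1 = 63197)
(-497865 + 453682)/(q + 446889) = (-497865 + 453682)/(63197 + 446889) = -44183/510086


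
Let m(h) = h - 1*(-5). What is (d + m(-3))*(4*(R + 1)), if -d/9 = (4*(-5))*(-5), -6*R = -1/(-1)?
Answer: -8980/3 ≈ -2993.3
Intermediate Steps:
R = -⅙ (R = -(-1)/(6*(-1)) = -(-1)*(-1)/6 = -⅙*1 = -⅙ ≈ -0.16667)
m(h) = 5 + h (m(h) = h + 5 = 5 + h)
d = -900 (d = -9*4*(-5)*(-5) = -(-180)*(-5) = -9*100 = -900)
(d + m(-3))*(4*(R + 1)) = (-900 + (5 - 3))*(4*(-⅙ + 1)) = (-900 + 2)*(4*(⅚)) = -898*10/3 = -8980/3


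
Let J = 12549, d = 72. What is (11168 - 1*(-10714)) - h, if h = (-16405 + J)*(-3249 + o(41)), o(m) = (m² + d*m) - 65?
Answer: 5107946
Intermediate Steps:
o(m) = -65 + m² + 72*m (o(m) = (m² + 72*m) - 65 = -65 + m² + 72*m)
h = -5086064 (h = (-16405 + 12549)*(-3249 + (-65 + 41² + 72*41)) = -3856*(-3249 + (-65 + 1681 + 2952)) = -3856*(-3249 + 4568) = -3856*1319 = -5086064)
(11168 - 1*(-10714)) - h = (11168 - 1*(-10714)) - 1*(-5086064) = (11168 + 10714) + 5086064 = 21882 + 5086064 = 5107946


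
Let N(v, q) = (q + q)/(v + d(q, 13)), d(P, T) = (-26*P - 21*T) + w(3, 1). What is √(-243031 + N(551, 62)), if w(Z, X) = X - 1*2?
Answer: I*√433136089515/1335 ≈ 492.98*I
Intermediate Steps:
w(Z, X) = -2 + X (w(Z, X) = X - 2 = -2 + X)
d(P, T) = -1 - 26*P - 21*T (d(P, T) = (-26*P - 21*T) + (-2 + 1) = (-26*P - 21*T) - 1 = -1 - 26*P - 21*T)
N(v, q) = 2*q/(-274 + v - 26*q) (N(v, q) = (q + q)/(v + (-1 - 26*q - 21*13)) = (2*q)/(v + (-1 - 26*q - 273)) = (2*q)/(v + (-274 - 26*q)) = (2*q)/(-274 + v - 26*q) = 2*q/(-274 + v - 26*q))
√(-243031 + N(551, 62)) = √(-243031 - 2*62/(274 - 1*551 + 26*62)) = √(-243031 - 2*62/(274 - 551 + 1612)) = √(-243031 - 2*62/1335) = √(-243031 - 2*62*1/1335) = √(-243031 - 124/1335) = √(-324446509/1335) = I*√433136089515/1335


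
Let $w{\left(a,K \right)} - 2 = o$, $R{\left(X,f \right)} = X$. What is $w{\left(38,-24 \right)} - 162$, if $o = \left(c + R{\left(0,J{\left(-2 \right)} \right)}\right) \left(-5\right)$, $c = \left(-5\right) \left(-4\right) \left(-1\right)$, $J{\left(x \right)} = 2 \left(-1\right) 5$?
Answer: $-60$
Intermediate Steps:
$J{\left(x \right)} = -10$ ($J{\left(x \right)} = \left(-2\right) 5 = -10$)
$c = -20$ ($c = 20 \left(-1\right) = -20$)
$o = 100$ ($o = \left(-20 + 0\right) \left(-5\right) = \left(-20\right) \left(-5\right) = 100$)
$w{\left(a,K \right)} = 102$ ($w{\left(a,K \right)} = 2 + 100 = 102$)
$w{\left(38,-24 \right)} - 162 = 102 - 162 = -60$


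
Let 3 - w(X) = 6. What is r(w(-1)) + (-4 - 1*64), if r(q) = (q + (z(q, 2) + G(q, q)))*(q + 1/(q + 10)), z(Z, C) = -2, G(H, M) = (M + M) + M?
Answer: -28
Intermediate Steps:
w(X) = -3 (w(X) = 3 - 1*6 = 3 - 6 = -3)
G(H, M) = 3*M (G(H, M) = 2*M + M = 3*M)
r(q) = (-2 + 4*q)*(q + 1/(10 + q)) (r(q) = (q + (-2 + 3*q))*(q + 1/(q + 10)) = (-2 + 4*q)*(q + 1/(10 + q)))
r(w(-1)) + (-4 - 1*64) = 2*(-1 - 8*(-3) + 2*(-3)³ + 19*(-3)²)/(10 - 3) + (-4 - 1*64) = 2*(-1 + 24 + 2*(-27) + 19*9)/7 + (-4 - 64) = 2*(⅐)*(-1 + 24 - 54 + 171) - 68 = 2*(⅐)*140 - 68 = 40 - 68 = -28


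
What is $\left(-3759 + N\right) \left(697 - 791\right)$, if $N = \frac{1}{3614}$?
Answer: $\frac{638496175}{1807} \approx 3.5335 \cdot 10^{5}$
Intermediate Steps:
$N = \frac{1}{3614} \approx 0.0002767$
$\left(-3759 + N\right) \left(697 - 791\right) = \left(-3759 + \frac{1}{3614}\right) \left(697 - 791\right) = \left(- \frac{13585025}{3614}\right) \left(-94\right) = \frac{638496175}{1807}$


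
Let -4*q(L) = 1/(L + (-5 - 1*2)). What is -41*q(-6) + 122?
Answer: 6303/52 ≈ 121.21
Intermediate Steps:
q(L) = -1/(4*(-7 + L)) (q(L) = -1/(4*(L + (-5 - 1*2))) = -1/(4*(L + (-5 - 2))) = -1/(4*(L - 7)) = -1/(4*(-7 + L)))
-41*q(-6) + 122 = -(-41)/(-28 + 4*(-6)) + 122 = -(-41)/(-28 - 24) + 122 = -(-41)/(-52) + 122 = -(-41)*(-1)/52 + 122 = -41*1/52 + 122 = -41/52 + 122 = 6303/52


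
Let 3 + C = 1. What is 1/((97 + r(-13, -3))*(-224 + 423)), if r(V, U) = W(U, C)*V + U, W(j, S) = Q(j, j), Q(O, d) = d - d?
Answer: 1/18706 ≈ 5.3459e-5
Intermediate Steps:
C = -2 (C = -3 + 1 = -2)
Q(O, d) = 0
W(j, S) = 0
r(V, U) = U (r(V, U) = 0*V + U = 0 + U = U)
1/((97 + r(-13, -3))*(-224 + 423)) = 1/((97 - 3)*(-224 + 423)) = 1/(94*199) = 1/18706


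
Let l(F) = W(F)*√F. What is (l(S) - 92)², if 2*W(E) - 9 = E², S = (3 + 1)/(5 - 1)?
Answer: 7569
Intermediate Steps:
S = 1 (S = 4/4 = 4*(¼) = 1)
W(E) = 9/2 + E²/2
l(F) = √F*(9/2 + F²/2) (l(F) = (9/2 + F²/2)*√F = √F*(9/2 + F²/2))
(l(S) - 92)² = (√1*(9 + 1²)/2 - 92)² = ((½)*1*(9 + 1) - 92)² = ((½)*1*10 - 92)² = (5 - 92)² = (-87)² = 7569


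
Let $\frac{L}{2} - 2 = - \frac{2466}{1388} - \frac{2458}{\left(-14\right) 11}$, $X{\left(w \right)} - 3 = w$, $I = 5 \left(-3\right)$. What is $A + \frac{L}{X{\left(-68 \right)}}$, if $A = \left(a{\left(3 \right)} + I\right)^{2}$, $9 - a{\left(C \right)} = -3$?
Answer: $\frac{14765754}{1736735} \approx 8.502$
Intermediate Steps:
$a{\left(C \right)} = 12$ ($a{\left(C \right)} = 9 - -3 = 9 + 3 = 12$)
$I = -15$
$X{\left(w \right)} = 3 + w$
$L = \frac{864861}{26719}$ ($L = 4 + 2 \left(- \frac{2466}{1388} - \frac{2458}{\left(-14\right) 11}\right) = 4 + 2 \left(\left(-2466\right) \frac{1}{1388} - \frac{2458}{-154}\right) = 4 + 2 \left(- \frac{1233}{694} - - \frac{1229}{77}\right) = 4 + 2 \left(- \frac{1233}{694} + \frac{1229}{77}\right) = 4 + 2 \cdot \frac{757985}{53438} = 4 + \frac{757985}{26719} = \frac{864861}{26719} \approx 32.369$)
$A = 9$ ($A = \left(12 - 15\right)^{2} = \left(-3\right)^{2} = 9$)
$A + \frac{L}{X{\left(-68 \right)}} = 9 + \frac{864861}{26719 \left(3 - 68\right)} = 9 + \frac{864861}{26719 \left(-65\right)} = 9 + \frac{864861}{26719} \left(- \frac{1}{65}\right) = 9 - \frac{864861}{1736735} = \frac{14765754}{1736735}$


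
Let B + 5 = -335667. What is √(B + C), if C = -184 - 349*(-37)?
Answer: I*√322943 ≈ 568.28*I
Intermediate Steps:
B = -335672 (B = -5 - 335667 = -335672)
C = 12729 (C = -184 + 12913 = 12729)
√(B + C) = √(-335672 + 12729) = √(-322943) = I*√322943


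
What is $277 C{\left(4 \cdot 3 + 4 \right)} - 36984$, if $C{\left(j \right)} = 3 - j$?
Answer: $-40585$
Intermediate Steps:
$277 C{\left(4 \cdot 3 + 4 \right)} - 36984 = 277 \left(3 - \left(4 \cdot 3 + 4\right)\right) - 36984 = 277 \left(3 - \left(12 + 4\right)\right) - 36984 = 277 \left(3 - 16\right) - 36984 = 277 \left(-13\right) - 36984 = -3601 - 36984 = -40585$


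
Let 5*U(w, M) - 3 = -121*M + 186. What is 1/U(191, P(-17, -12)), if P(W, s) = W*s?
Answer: -1/4899 ≈ -0.00020412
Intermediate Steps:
U(w, M) = 189/5 - 121*M/5 (U(w, M) = 3/5 + (-121*M + 186)/5 = 3/5 + (186 - 121*M)/5 = 3/5 + (186/5 - 121*M/5) = 189/5 - 121*M/5)
1/U(191, P(-17, -12)) = 1/(189/5 - (-2057)*(-12)/5) = 1/(189/5 - 121/5*204) = 1/(189/5 - 24684/5) = 1/(-4899) = -1/4899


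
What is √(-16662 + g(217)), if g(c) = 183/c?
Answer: 3*I*√87173023/217 ≈ 129.08*I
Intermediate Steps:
√(-16662 + g(217)) = √(-16662 + 183/217) = √(-3615471/217) = 3*I*√87173023/217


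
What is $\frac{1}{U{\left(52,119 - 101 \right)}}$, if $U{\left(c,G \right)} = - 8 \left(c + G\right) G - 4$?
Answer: $- \frac{1}{10084} \approx -9.9167 \cdot 10^{-5}$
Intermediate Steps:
$U{\left(c,G \right)} = -4 - 8 G \left(G + c\right)$ ($U{\left(c,G \right)} = - 8 \left(G + c\right) G - 4 = - 8 G \left(G + c\right) - 4 = -4 - 8 G \left(G + c\right)$)
$\frac{1}{U{\left(52,119 - 101 \right)}} = \frac{1}{-4 - 8 \left(119 - 101\right)^{2} - 8 \left(119 - 101\right) 52} = \frac{1}{-4 - 8 \cdot 18^{2} - 144 \cdot 52} = \frac{1}{-4 - 2592 - 7488} = \frac{1}{-10084} = - \frac{1}{10084}$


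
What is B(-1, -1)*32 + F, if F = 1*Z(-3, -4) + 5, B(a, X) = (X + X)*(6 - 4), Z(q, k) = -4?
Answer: -127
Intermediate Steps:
B(a, X) = 4*X (B(a, X) = (2*X)*2 = 4*X)
F = 1 (F = 1*(-4) + 5 = -4 + 5 = 1)
B(-1, -1)*32 + F = (4*(-1))*32 + 1 = -4*32 + 1 = -128 + 1 = -127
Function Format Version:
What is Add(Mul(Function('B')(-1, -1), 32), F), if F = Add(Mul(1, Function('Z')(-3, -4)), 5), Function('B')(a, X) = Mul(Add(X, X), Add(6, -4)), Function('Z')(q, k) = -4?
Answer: -127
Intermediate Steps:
Function('B')(a, X) = Mul(4, X) (Function('B')(a, X) = Mul(Mul(2, X), 2) = Mul(4, X))
F = 1 (F = Add(Mul(1, -4), 5) = Add(-4, 5) = 1)
Add(Mul(Function('B')(-1, -1), 32), F) = Add(Mul(Mul(4, -1), 32), 1) = Add(Mul(-4, 32), 1) = Add(-128, 1) = -127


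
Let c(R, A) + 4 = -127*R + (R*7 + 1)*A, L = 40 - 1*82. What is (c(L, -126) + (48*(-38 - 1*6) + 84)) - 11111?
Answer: 29109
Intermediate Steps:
L = -42 (L = 40 - 82 = -42)
c(R, A) = -4 - 127*R + A*(1 + 7*R) (c(R, A) = -4 + (-127*R + (R*7 + 1)*A) = -4 + (-127*R + (7*R + 1)*A) = -4 + (-127*R + (1 + 7*R)*A) = -4 + (-127*R + A*(1 + 7*R)) = -4 - 127*R + A*(1 + 7*R))
(c(L, -126) + (48*(-38 - 1*6) + 84)) - 11111 = ((-4 - 126 - 127*(-42) + 7*(-126)*(-42)) + (48*(-38 - 1*6) + 84)) - 11111 = ((-4 - 126 + 5334 + 37044) + (48*(-38 - 6) + 84)) - 11111 = (42248 + (48*(-44) + 84)) - 11111 = (42248 + (-2112 + 84)) - 11111 = (42248 - 2028) - 11111 = 40220 - 11111 = 29109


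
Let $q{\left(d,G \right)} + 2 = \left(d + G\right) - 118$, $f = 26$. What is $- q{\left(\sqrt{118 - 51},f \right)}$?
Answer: $94 - \sqrt{67} \approx 85.815$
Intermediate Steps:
$q{\left(d,G \right)} = -120 + G + d$ ($q{\left(d,G \right)} = -2 - \left(118 - G - d\right) = -2 + \left(-118 + G + d\right) = -120 + G + d$)
$- q{\left(\sqrt{118 - 51},f \right)} = - (-120 + 26 + \sqrt{118 - 51}) = - (-120 + 26 + \sqrt{67}) = - (-94 + \sqrt{67}) = 94 - \sqrt{67}$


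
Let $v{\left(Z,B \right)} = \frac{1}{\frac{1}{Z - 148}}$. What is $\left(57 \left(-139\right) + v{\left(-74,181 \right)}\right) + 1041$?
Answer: $-7104$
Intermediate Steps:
$v{\left(Z,B \right)} = -148 + Z$ ($v{\left(Z,B \right)} = \frac{1}{\frac{1}{-148 + Z}} = -148 + Z$)
$\left(57 \left(-139\right) + v{\left(-74,181 \right)}\right) + 1041 = \left(57 \left(-139\right) - 222\right) + 1041 = \left(-7923 - 222\right) + 1041 = -8145 + 1041 = -7104$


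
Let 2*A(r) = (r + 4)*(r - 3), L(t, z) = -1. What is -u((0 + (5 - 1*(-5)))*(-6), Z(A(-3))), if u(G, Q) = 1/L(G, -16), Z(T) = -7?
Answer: 1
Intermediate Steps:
A(r) = (-3 + r)*(4 + r)/2 (A(r) = ((r + 4)*(r - 3))/2 = ((4 + r)*(-3 + r))/2 = ((-3 + r)*(4 + r))/2 = (-3 + r)*(4 + r)/2)
u(G, Q) = -1 (u(G, Q) = 1/(-1) = -1)
-u((0 + (5 - 1*(-5)))*(-6), Z(A(-3))) = -1*(-1) = 1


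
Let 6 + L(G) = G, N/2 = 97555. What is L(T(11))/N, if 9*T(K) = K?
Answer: -43/1755990 ≈ -2.4488e-5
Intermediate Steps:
N = 195110 (N = 2*97555 = 195110)
T(K) = K/9
L(G) = -6 + G
L(T(11))/N = (-6 + (⅑)*11)/195110 = (-6 + 11/9)*(1/195110) = -43/9*1/195110 = -43/1755990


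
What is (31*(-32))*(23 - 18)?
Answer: -4960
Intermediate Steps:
(31*(-32))*(23 - 18) = -992*5 = -4960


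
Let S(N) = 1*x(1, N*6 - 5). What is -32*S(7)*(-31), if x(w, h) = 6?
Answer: 5952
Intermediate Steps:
S(N) = 6 (S(N) = 1*6 = 6)
-32*S(7)*(-31) = -32*6*(-31) = -192*(-31) = 5952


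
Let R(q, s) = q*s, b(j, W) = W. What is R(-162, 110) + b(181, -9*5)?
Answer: -17865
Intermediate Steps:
R(-162, 110) + b(181, -9*5) = -162*110 - 9*5 = -17820 - 45 = -17865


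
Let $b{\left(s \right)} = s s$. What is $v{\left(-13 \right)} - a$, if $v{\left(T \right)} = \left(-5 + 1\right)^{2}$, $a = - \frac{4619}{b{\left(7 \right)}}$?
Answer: $\frac{5403}{49} \approx 110.27$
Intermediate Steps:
$b{\left(s \right)} = s^{2}$
$a = - \frac{4619}{49}$ ($a = - \frac{4619}{7^{2}} = - \frac{4619}{49} \approx -94.265$)
$v{\left(T \right)} = 16$ ($v{\left(T \right)} = \left(-4\right)^{2} = 16$)
$v{\left(-13 \right)} - a = 16 - - \frac{4619}{49} = 16 + \frac{4619}{49} = \frac{5403}{49}$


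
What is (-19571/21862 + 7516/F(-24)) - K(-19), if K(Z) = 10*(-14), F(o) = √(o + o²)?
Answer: 3041109/21862 + 1879*√138/69 ≈ 459.01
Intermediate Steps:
K(Z) = -140
(-19571/21862 + 7516/F(-24)) - K(-19) = (-19571/21862 + 7516/(√(-24*(1 - 24)))) - 1*(-140) = (-19571*1/21862 + 7516/(√(-24*(-23)))) + 140 = (-19571/21862 + 7516/(√552)) + 140 = (-19571/21862 + 7516/((2*√138))) + 140 = (-19571/21862 + 7516*(√138/276)) + 140 = (-19571/21862 + 1879*√138/69) + 140 = 3041109/21862 + 1879*√138/69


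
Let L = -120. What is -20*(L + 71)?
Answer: 980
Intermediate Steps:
-20*(L + 71) = -20*(-120 + 71) = -20*(-49) = 980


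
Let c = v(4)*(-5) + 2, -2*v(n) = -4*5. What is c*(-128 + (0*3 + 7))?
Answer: 5808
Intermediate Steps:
v(n) = 10 (v(n) = -(-2)*5 = -½*(-20) = 10)
c = -48 (c = 10*(-5) + 2 = -50 + 2 = -48)
c*(-128 + (0*3 + 7)) = -48*(-128 + (0*3 + 7)) = -48*(-128 + (0 + 7)) = -48*(-128 + 7) = -48*(-121) = 5808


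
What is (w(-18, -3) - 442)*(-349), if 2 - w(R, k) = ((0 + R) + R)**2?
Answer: 605864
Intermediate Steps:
w(R, k) = 2 - 4*R**2 (w(R, k) = 2 - ((0 + R) + R)**2 = 2 - (R + R)**2 = 2 - (2*R)**2 = 2 - 4*R**2)
(w(-18, -3) - 442)*(-349) = ((2 - 4*(-18)**2) - 442)*(-349) = ((2 - 4*324) - 442)*(-349) = ((2 - 1296) - 442)*(-349) = (-1294 - 442)*(-349) = -1736*(-349) = 605864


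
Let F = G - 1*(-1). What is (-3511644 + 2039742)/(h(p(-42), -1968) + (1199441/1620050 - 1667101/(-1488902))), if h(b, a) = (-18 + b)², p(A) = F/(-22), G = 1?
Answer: -107398646008474321050/24016071078045943 ≈ -4471.9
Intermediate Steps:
F = 2 (F = 1 - 1*(-1) = 1 + 1 = 2)
p(A) = -1/11 (p(A) = 2/(-22) = 2*(-1/22) = -1/11)
(-3511644 + 2039742)/(h(p(-42), -1968) + (1199441/1620050 - 1667101/(-1488902))) = (-3511644 + 2039742)/((-18 - 1/11)² + (1199441/1620050 - 1667101/(-1488902))) = -1471902/((-199/11)² + (1199441*(1/1620050) - 1667101*(-1/1488902))) = -1471902/(39601/121 + (1199441/1620050 + 1667101/1488902)) = -1471902/(39601/121 + 1121659269708/603023921275) = -1471902/24016071078045943/72965894474275 = -1471902*72965894474275/24016071078045943 = -107398646008474321050/24016071078045943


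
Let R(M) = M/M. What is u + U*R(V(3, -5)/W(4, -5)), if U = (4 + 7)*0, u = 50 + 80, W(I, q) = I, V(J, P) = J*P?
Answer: 130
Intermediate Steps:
u = 130
R(M) = 1
U = 0 (U = 11*0 = 0)
u + U*R(V(3, -5)/W(4, -5)) = 130 + 0*1 = 130 + 0 = 130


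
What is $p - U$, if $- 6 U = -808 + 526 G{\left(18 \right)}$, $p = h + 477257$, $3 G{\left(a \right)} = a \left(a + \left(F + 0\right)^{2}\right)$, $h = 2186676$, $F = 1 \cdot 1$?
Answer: $\frac{8021377}{3} \approx 2.6738 \cdot 10^{6}$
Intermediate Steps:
$F = 1$
$G{\left(a \right)} = \frac{a \left(1 + a\right)}{3}$ ($G{\left(a \right)} = \frac{a \left(a + \left(1 + 0\right)^{2}\right)}{3} = \frac{a \left(a + 1^{2}\right)}{3} = \frac{a \left(a + 1\right)}{3} = \frac{a \left(1 + a\right)}{3}$)
$p = 2663933$ ($p = 2186676 + 477257 = 2663933$)
$U = - \frac{29578}{3}$ ($U = - \frac{-808 + 526 \cdot \frac{1}{3} \cdot 18 \left(1 + 18\right)}{6} = - \frac{-808 + 526 \cdot \frac{1}{3} \cdot 18 \cdot 19}{6} = - \frac{-808 + 526 \cdot 114}{6} = - \frac{-808 + 59964}{6} = \left(- \frac{1}{6}\right) 59156 = - \frac{29578}{3} \approx -9859.3$)
$p - U = 2663933 - - \frac{29578}{3} = 2663933 + \frac{29578}{3} = \frac{8021377}{3}$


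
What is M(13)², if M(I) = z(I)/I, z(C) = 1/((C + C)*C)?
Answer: 1/19307236 ≈ 5.1794e-8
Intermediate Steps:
z(C) = 1/(2*C²) (z(C) = 1/(((2*C))*C) = (1/(2*C))/C = 1/(2*C²))
M(I) = 1/(2*I³) (M(I) = (1/(2*I²))/I = 1/(2*I³))
M(13)² = ((½)/13³)² = ((½)*(1/2197))² = (1/4394)² = 1/19307236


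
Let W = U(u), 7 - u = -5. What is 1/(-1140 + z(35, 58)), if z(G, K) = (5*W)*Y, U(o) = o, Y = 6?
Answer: -1/780 ≈ -0.0012821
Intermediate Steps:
u = 12 (u = 7 - 1*(-5) = 7 + 5 = 12)
W = 12
z(G, K) = 360 (z(G, K) = (5*12)*6 = 60*6 = 360)
1/(-1140 + z(35, 58)) = 1/(-1140 + 360) = 1/(-780) = -1/780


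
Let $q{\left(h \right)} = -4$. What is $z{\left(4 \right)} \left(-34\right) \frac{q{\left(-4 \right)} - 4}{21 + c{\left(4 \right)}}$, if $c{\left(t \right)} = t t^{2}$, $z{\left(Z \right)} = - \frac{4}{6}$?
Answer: $- \frac{32}{15} \approx -2.1333$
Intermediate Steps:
$z{\left(Z \right)} = - \frac{2}{3}$ ($z{\left(Z \right)} = \left(-4\right) \frac{1}{6} = - \frac{2}{3}$)
$c{\left(t \right)} = t^{3}$
$z{\left(4 \right)} \left(-34\right) \frac{q{\left(-4 \right)} - 4}{21 + c{\left(4 \right)}} = \left(- \frac{2}{3}\right) \left(-34\right) \frac{-4 - 4}{21 + 4^{3}} = \frac{68 \left(- \frac{8}{21 + 64}\right)}{3} = \frac{68 \left(- \frac{8}{85}\right)}{3} = \frac{68 \left(\left(-8\right) \frac{1}{85}\right)}{3} = \frac{68}{3} \left(- \frac{8}{85}\right) = - \frac{32}{15}$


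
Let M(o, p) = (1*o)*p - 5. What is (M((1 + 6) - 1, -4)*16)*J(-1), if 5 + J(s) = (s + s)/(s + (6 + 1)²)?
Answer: 7018/3 ≈ 2339.3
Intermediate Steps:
J(s) = -5 + 2*s/(49 + s) (J(s) = -5 + (s + s)/(s + (6 + 1)²) = -5 + (2*s)/(s + 7²) = -5 + (2*s)/(s + 49) = -5 + (2*s)/(49 + s) = -5 + 2*s/(49 + s))
M(o, p) = -5 + o*p (M(o, p) = o*p - 5 = -5 + o*p)
(M((1 + 6) - 1, -4)*16)*J(-1) = ((-5 + ((1 + 6) - 1)*(-4))*16)*((-245 - 3*(-1))/(49 - 1)) = ((-5 + (7 - 1)*(-4))*16)*((-245 + 3)/48) = ((-5 + 6*(-4))*16)*((1/48)*(-242)) = ((-5 - 24)*16)*(-121/24) = -29*16*(-121/24) = -464*(-121/24) = 7018/3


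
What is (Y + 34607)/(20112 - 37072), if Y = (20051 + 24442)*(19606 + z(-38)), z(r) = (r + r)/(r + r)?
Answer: -436204429/8480 ≈ -51439.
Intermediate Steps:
z(r) = 1 (z(r) = (2*r)/((2*r)) = (2*r)*(1/(2*r)) = 1)
Y = 872374251 (Y = (20051 + 24442)*(19606 + 1) = 44493*19607 = 872374251)
(Y + 34607)/(20112 - 37072) = (872374251 + 34607)/(20112 - 37072) = 872408858/(-16960) = 872408858*(-1/16960) = -436204429/8480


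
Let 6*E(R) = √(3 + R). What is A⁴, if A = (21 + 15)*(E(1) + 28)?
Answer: 1082432160000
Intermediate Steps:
E(R) = √(3 + R)/6
A = 1020 (A = (21 + 15)*(√(3 + 1)/6 + 28) = 36*(√4/6 + 28) = 36*((⅙)*2 + 28) = 36*(⅓ + 28) = 36*(85/3) = 1020)
A⁴ = 1020⁴ = 1082432160000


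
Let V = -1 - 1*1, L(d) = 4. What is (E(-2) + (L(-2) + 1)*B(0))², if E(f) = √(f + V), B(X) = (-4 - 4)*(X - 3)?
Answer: 14396 + 480*I ≈ 14396.0 + 480.0*I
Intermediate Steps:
B(X) = 24 - 8*X (B(X) = -8*(-3 + X) = 24 - 8*X)
V = -2 (V = -1 - 1 = -2)
E(f) = √(-2 + f) (E(f) = √(f - 2) = √(-2 + f))
(E(-2) + (L(-2) + 1)*B(0))² = (√(-2 - 2) + (4 + 1)*(24 - 8*0))² = (√(-4) + 5*(24 + 0))² = (2*I + 5*24)² = (2*I + 120)² = (120 + 2*I)²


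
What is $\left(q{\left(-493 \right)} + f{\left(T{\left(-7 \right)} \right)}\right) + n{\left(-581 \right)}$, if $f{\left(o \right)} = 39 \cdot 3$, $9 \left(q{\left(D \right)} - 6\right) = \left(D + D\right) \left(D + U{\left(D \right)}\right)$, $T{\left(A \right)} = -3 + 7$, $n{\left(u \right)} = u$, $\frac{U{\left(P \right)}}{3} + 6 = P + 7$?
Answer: $\frac{1937312}{9} \approx 2.1526 \cdot 10^{5}$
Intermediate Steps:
$U{\left(P \right)} = 3 + 3 P$ ($U{\left(P \right)} = -18 + 3 \left(P + 7\right) = -18 + 3 \left(7 + P\right) = -18 + \left(21 + 3 P\right) = 3 + 3 P$)
$T{\left(A \right)} = 4$
$q{\left(D \right)} = 6 + \frac{2 D \left(3 + 4 D\right)}{9}$ ($q{\left(D \right)} = 6 + \frac{\left(D + D\right) \left(D + \left(3 + 3 D\right)\right)}{9} = 6 + \frac{2 D \left(3 + 4 D\right)}{9}$)
$f{\left(o \right)} = 117$
$\left(q{\left(-493 \right)} + f{\left(T{\left(-7 \right)} \right)}\right) + n{\left(-581 \right)} = \left(\left(6 + \frac{2}{3} \left(-493\right) + \frac{8 \left(-493\right)^{2}}{9}\right) + 117\right) - 581 = \left(\left(6 - \frac{986}{3} + \frac{8}{9} \cdot 243049\right) + 117\right) - 581 = \left(\left(6 - \frac{986}{3} + \frac{1944392}{9}\right) + 117\right) - 581 = \left(\frac{1941488}{9} + 117\right) - 581 = \frac{1942541}{9} - 581 = \frac{1937312}{9}$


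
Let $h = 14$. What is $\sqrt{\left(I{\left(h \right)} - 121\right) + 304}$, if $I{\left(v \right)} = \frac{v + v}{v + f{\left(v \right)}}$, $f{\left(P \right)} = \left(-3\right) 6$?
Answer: $4 \sqrt{11} \approx 13.266$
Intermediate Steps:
$f{\left(P \right)} = -18$
$I{\left(v \right)} = \frac{2 v}{-18 + v}$ ($I{\left(v \right)} = \frac{v + v}{v - 18} = \frac{2 v}{-18 + v}$)
$\sqrt{\left(I{\left(h \right)} - 121\right) + 304} = \sqrt{\left(2 \cdot 14 \frac{1}{-18 + 14} - 121\right) + 304} = \sqrt{\left(2 \cdot 14 \frac{1}{-4} - 121\right) + 304} = \sqrt{\left(2 \cdot 14 \left(- \frac{1}{4}\right) - 121\right) + 304} = \sqrt{\left(-7 - 121\right) + 304} = \sqrt{-128 + 304} = \sqrt{176} = 4 \sqrt{11}$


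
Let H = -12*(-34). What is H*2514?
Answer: 1025712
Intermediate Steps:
H = 408
H*2514 = 408*2514 = 1025712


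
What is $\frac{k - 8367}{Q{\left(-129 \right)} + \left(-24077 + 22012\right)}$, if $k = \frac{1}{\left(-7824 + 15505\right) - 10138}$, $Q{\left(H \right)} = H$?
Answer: $\frac{10278860}{2695329} \approx 3.8136$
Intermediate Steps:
$k = - \frac{1}{2457}$ ($k = \frac{1}{7681 - 10138} = \frac{1}{-2457} = - \frac{1}{2457} \approx -0.000407$)
$\frac{k - 8367}{Q{\left(-129 \right)} + \left(-24077 + 22012\right)} = \frac{- \frac{1}{2457} - 8367}{-129 + \left(-24077 + 22012\right)} = - \frac{20557720}{2457 \left(-129 - 2065\right)} = - \frac{20557720}{2457 \left(-2194\right)} = \left(- \frac{20557720}{2457}\right) \left(- \frac{1}{2194}\right) = \frac{10278860}{2695329}$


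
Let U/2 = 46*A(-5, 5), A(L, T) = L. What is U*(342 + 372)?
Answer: -328440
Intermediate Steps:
U = -460 (U = 2*(46*(-5)) = 2*(-230) = -460)
U*(342 + 372) = -460*(342 + 372) = -460*714 = -328440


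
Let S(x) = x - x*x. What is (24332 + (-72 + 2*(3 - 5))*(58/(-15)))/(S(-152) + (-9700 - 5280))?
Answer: -92347/143385 ≈ -0.64405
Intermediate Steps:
S(x) = x - x**2
(24332 + (-72 + 2*(3 - 5))*(58/(-15)))/(S(-152) + (-9700 - 5280)) = (24332 + (-72 + 2*(3 - 5))*(58/(-15)))/(-152*(1 - 1*(-152)) + (-9700 - 5280)) = (24332 + (-72 + 2*(-2))*(58*(-1/15)))/(-152*(1 + 152) - 14980) = (24332 + (-72 - 4)*(-58/15))/(-152*153 - 14980) = (24332 - 76*(-58/15))/(-23256 - 14980) = (24332 + 4408/15)/(-38236) = (369388/15)*(-1/38236) = -92347/143385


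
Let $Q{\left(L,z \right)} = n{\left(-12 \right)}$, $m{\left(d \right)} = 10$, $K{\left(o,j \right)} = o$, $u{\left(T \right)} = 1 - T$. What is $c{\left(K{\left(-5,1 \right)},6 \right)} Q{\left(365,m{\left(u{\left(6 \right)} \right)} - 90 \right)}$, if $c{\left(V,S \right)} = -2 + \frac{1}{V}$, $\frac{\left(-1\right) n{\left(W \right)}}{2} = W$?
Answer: $- \frac{264}{5} \approx -52.8$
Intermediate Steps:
$n{\left(W \right)} = - 2 W$
$Q{\left(L,z \right)} = 24$ ($Q{\left(L,z \right)} = \left(-2\right) \left(-12\right) = 24$)
$c{\left(K{\left(-5,1 \right)},6 \right)} Q{\left(365,m{\left(u{\left(6 \right)} \right)} - 90 \right)} = \left(-2 + \frac{1}{-5}\right) 24 = \left(-2 - \frac{1}{5}\right) 24 = \left(- \frac{11}{5}\right) 24 = - \frac{264}{5}$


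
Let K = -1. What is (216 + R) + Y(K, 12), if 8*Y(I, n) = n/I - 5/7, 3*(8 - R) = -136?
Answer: 44981/168 ≈ 267.74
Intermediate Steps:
R = 160/3 (R = 8 - ⅓*(-136) = 8 + 136/3 = 160/3 ≈ 53.333)
Y(I, n) = -5/56 + n/(8*I) (Y(I, n) = (n/I - 5/7)/8 = (-5/7 + n/I)/8 = -5/56 + n/(8*I))
(216 + R) + Y(K, 12) = (216 + 160/3) + (-5/56 + (⅛)*12/(-1)) = 808/3 + (-5/56 + (⅛)*12*(-1)) = 808/3 + (-5/56 - 3/2) = 808/3 - 89/56 = 44981/168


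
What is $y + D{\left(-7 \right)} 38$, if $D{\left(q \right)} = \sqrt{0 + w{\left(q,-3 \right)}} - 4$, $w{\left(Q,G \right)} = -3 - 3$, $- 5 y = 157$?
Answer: $- \frac{917}{5} + 38 i \sqrt{6} \approx -183.4 + 93.081 i$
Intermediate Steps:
$y = - \frac{157}{5}$ ($y = \left(- \frac{1}{5}\right) 157 = - \frac{157}{5} \approx -31.4$)
$w{\left(Q,G \right)} = -6$ ($w{\left(Q,G \right)} = -3 - 3 = -6$)
$D{\left(q \right)} = -4 + i \sqrt{6}$ ($D{\left(q \right)} = \sqrt{0 - 6} - 4 = \sqrt{-6} - 4 = i \sqrt{6} - 4 = -4 + i \sqrt{6}$)
$y + D{\left(-7 \right)} 38 = - \frac{157}{5} + \left(-4 + i \sqrt{6}\right) 38 = - \frac{157}{5} - \left(152 - 38 i \sqrt{6}\right) = - \frac{917}{5} + 38 i \sqrt{6}$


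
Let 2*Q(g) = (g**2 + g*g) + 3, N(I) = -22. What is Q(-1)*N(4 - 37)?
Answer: -55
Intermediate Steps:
Q(g) = 3/2 + g**2 (Q(g) = ((g**2 + g*g) + 3)/2 = ((g**2 + g**2) + 3)/2 = (2*g**2 + 3)/2 = (3 + 2*g**2)/2 = 3/2 + g**2)
Q(-1)*N(4 - 37) = (3/2 + (-1)**2)*(-22) = (3/2 + 1)*(-22) = (5/2)*(-22) = -55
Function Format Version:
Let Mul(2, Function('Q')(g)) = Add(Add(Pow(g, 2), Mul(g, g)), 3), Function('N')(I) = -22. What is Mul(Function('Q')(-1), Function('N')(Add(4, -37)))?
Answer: -55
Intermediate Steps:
Function('Q')(g) = Add(Rational(3, 2), Pow(g, 2)) (Function('Q')(g) = Mul(Rational(1, 2), Add(Add(Pow(g, 2), Mul(g, g)), 3)) = Mul(Rational(1, 2), Add(Add(Pow(g, 2), Pow(g, 2)), 3)) = Mul(Rational(1, 2), Add(Mul(2, Pow(g, 2)), 3)) = Mul(Rational(1, 2), Add(3, Mul(2, Pow(g, 2)))) = Add(Rational(3, 2), Pow(g, 2)))
Mul(Function('Q')(-1), Function('N')(Add(4, -37))) = Mul(Add(Rational(3, 2), Pow(-1, 2)), -22) = Mul(Add(Rational(3, 2), 1), -22) = Mul(Rational(5, 2), -22) = -55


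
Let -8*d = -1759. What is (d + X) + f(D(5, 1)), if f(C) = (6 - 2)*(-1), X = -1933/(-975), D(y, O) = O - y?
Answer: 1699289/7800 ≈ 217.86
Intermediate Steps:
X = 1933/975 (X = -1933*(-1/975) = 1933/975 ≈ 1.9826)
d = 1759/8 (d = -⅛*(-1759) = 1759/8 ≈ 219.88)
f(C) = -4 (f(C) = 4*(-1) = -4)
(d + X) + f(D(5, 1)) = (1759/8 + 1933/975) - 4 = 1730489/7800 - 4 = 1699289/7800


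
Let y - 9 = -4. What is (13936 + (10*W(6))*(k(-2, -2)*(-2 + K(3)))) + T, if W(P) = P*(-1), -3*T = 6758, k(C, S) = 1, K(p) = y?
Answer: 34510/3 ≈ 11503.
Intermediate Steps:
y = 5 (y = 9 - 4 = 5)
K(p) = 5
T = -6758/3 (T = -⅓*6758 = -6758/3 ≈ -2252.7)
W(P) = -P
(13936 + (10*W(6))*(k(-2, -2)*(-2 + K(3)))) + T = (13936 + (10*(-1*6))*(1*(-2 + 5))) - 6758/3 = (13936 + (10*(-6))*(1*3)) - 6758/3 = (13936 - 60*3) - 6758/3 = (13936 - 180) - 6758/3 = 13756 - 6758/3 = 34510/3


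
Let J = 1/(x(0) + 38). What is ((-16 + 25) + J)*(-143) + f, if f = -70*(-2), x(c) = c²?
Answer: -43729/38 ≈ -1150.8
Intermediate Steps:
f = 140
J = 1/38 (J = 1/(0² + 38) = 1/(0 + 38) = 1/38 ≈ 0.026316)
((-16 + 25) + J)*(-143) + f = ((-16 + 25) + 1/38)*(-143) + 140 = (9 + 1/38)*(-143) + 140 = (343/38)*(-143) + 140 = -49049/38 + 140 = -43729/38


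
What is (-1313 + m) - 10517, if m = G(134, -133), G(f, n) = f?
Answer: -11696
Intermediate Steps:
m = 134
(-1313 + m) - 10517 = (-1313 + 134) - 10517 = -1179 - 10517 = -11696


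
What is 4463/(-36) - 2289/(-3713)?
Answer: -16488715/133668 ≈ -123.36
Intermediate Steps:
4463/(-36) - 2289/(-3713) = 4463*(-1/36) - 2289*(-1/3713) = -4463/36 + 2289/3713 = -16488715/133668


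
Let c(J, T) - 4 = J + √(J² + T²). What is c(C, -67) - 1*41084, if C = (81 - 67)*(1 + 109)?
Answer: -39540 + √2376089 ≈ -37999.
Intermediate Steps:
C = 1540 (C = 14*110 = 1540)
c(J, T) = 4 + J + √(J² + T²) (c(J, T) = 4 + (J + √(J² + T²)) = 4 + J + √(J² + T²))
c(C, -67) - 1*41084 = (4 + 1540 + √(1540² + (-67)²)) - 1*41084 = (4 + 1540 + √(2371600 + 4489)) - 41084 = (4 + 1540 + √2376089) - 41084 = (1544 + √2376089) - 41084 = -39540 + √2376089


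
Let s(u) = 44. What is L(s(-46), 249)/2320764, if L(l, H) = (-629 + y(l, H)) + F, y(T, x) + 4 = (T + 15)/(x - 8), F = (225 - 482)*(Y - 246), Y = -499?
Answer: 45990571/559304124 ≈ 0.082228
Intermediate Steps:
F = 191465 (F = (225 - 482)*(-499 - 246) = -257*(-745) = 191465)
y(T, x) = -4 + (15 + T)/(-8 + x) (y(T, x) = -4 + (T + 15)/(x - 8) = -4 + (15 + T)/(-8 + x))
L(l, H) = 190836 + (47 + l - 4*H)/(-8 + H) (L(l, H) = (-629 + (47 + l - 4*H)/(-8 + H)) + 191465 = 190836 + (47 + l - 4*H)/(-8 + H))
L(s(-46), 249)/2320764 = ((-1526641 + 44 + 190832*249)/(-8 + 249))/2320764 = ((-1526641 + 44 + 47517168)/241)*(1/2320764) = ((1/241)*45990571)*(1/2320764) = (45990571/241)*(1/2320764) = 45990571/559304124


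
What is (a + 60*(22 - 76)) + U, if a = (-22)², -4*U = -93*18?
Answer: -4675/2 ≈ -2337.5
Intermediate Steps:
U = 837/2 (U = -(-93)*18/4 = -¼*(-1674) = 837/2 ≈ 418.50)
a = 484
(a + 60*(22 - 76)) + U = (484 + 60*(22 - 76)) + 837/2 = (484 + 60*(-54)) + 837/2 = (484 - 3240) + 837/2 = -2756 + 837/2 = -4675/2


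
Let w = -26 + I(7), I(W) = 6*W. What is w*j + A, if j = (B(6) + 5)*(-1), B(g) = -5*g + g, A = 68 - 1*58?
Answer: 314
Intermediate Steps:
A = 10 (A = 68 - 58 = 10)
w = 16 (w = -26 + 6*7 = -26 + 42 = 16)
B(g) = -4*g
j = 19 (j = (-4*6 + 5)*(-1) = (-24 + 5)*(-1) = -19*(-1) = 19)
w*j + A = 16*19 + 10 = 304 + 10 = 314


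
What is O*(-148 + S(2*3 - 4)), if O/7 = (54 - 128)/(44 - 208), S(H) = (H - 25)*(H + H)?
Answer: -31080/41 ≈ -758.05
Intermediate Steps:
S(H) = 2*H*(-25 + H) (S(H) = (-25 + H)*(2*H) = 2*H*(-25 + H))
O = 259/82 (O = 7*((54 - 128)/(44 - 208)) = 7*(-74/(-164)) = 7*(-74*(-1/164)) = 7*(37/82) = 259/82 ≈ 3.1585)
O*(-148 + S(2*3 - 4)) = 259*(-148 + 2*(2*3 - 4)*(-25 + (2*3 - 4)))/82 = 259*(-148 + 2*(6 - 4)*(-25 + (6 - 4)))/82 = 259*(-148 + 2*2*(-25 + 2))/82 = 259*(-148 + 2*2*(-23))/82 = 259*(-148 - 92)/82 = (259/82)*(-240) = -31080/41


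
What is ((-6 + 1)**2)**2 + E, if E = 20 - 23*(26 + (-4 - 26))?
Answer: 737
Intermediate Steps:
E = 112 (E = 20 - 23*(26 - 30) = 20 - 23*(-4) = 20 + 92 = 112)
((-6 + 1)**2)**2 + E = ((-6 + 1)**2)**2 + 112 = ((-5)**2)**2 + 112 = 25**2 + 112 = 625 + 112 = 737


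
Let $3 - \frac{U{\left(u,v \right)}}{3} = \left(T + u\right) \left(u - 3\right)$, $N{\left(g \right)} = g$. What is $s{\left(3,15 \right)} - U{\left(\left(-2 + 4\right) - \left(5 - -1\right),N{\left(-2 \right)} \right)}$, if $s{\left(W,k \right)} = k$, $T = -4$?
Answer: $174$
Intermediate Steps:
$U{\left(u,v \right)} = 9 - 3 \left(-4 + u\right) \left(-3 + u\right)$ ($U{\left(u,v \right)} = 9 - 3 \left(-4 + u\right) \left(u - 3\right) = 9 - 3 \left(-4 + u\right) \left(-3 + u\right)$)
$s{\left(3,15 \right)} - U{\left(\left(-2 + 4\right) - \left(5 - -1\right),N{\left(-2 \right)} \right)} = 15 - \left(-27 - 3 \left(\left(-2 + 4\right) - \left(5 - -1\right)\right)^{2} + 21 \left(\left(-2 + 4\right) - \left(5 - -1\right)\right)\right) = 15 - \left(-27 - 3 \left(2 - \left(5 + 1\right)\right)^{2} + 21 \left(2 - \left(5 + 1\right)\right)\right) = 15 - \left(-27 - 3 \left(2 - 6\right)^{2} + 21 \left(2 - 6\right)\right) = 15 - \left(-27 - 3 \left(-4\right)^{2} + 21 \left(-4\right)\right) = 15 - \left(-27 - 48 - 84\right) = 15 - -159 = 15 + 159 = 174$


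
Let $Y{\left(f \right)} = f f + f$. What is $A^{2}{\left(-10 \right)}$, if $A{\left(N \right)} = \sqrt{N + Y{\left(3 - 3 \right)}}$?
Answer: $-10$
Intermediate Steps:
$Y{\left(f \right)} = f + f^{2}$ ($Y{\left(f \right)} = f^{2} + f = f + f^{2}$)
$A{\left(N \right)} = \sqrt{N}$ ($A{\left(N \right)} = \sqrt{N + \left(3 - 3\right) \left(1 + \left(3 - 3\right)\right)} = \sqrt{N + 0 \left(1 + 0\right)} = \sqrt{N + 0 \cdot 1} = \sqrt{N + 0} = \sqrt{N}$)
$A^{2}{\left(-10 \right)} = \left(\sqrt{-10}\right)^{2} = \left(i \sqrt{10}\right)^{2} = -10$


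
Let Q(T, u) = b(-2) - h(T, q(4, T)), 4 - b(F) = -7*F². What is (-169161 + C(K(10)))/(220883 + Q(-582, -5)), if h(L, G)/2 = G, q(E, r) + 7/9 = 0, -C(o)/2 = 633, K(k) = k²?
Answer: -1533843/1988249 ≈ -0.77145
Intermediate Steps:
C(o) = -1266 (C(o) = -2*633 = -1266)
q(E, r) = -7/9 (q(E, r) = -7/9 + 0 = -7/9)
h(L, G) = 2*G
b(F) = 4 + 7*F² (b(F) = 4 - (-7)*F² = 4 + 7*F²)
Q(T, u) = 302/9 (Q(T, u) = (4 + 7*(-2)²) - 2*(-7)/9 = (4 + 7*4) - 1*(-14/9) = (4 + 28) + 14/9 = 32 + 14/9 = 302/9)
(-169161 + C(K(10)))/(220883 + Q(-582, -5)) = (-169161 - 1266)/(220883 + 302/9) = -170427/1988249/9 = -170427*9/1988249 = -1533843/1988249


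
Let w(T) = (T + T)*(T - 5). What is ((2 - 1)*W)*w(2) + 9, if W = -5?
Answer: 69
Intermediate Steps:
w(T) = 2*T*(-5 + T) (w(T) = (2*T)*(-5 + T) = 2*T*(-5 + T))
((2 - 1)*W)*w(2) + 9 = ((2 - 1)*(-5))*(2*2*(-5 + 2)) + 9 = (1*(-5))*(2*2*(-3)) + 9 = -5*(-12) + 9 = 60 + 9 = 69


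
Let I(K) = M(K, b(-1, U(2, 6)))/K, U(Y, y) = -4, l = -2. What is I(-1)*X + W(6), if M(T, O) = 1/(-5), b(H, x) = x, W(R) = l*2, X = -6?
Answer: -26/5 ≈ -5.2000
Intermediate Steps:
W(R) = -4 (W(R) = -2*2 = -4)
M(T, O) = -1/5
I(K) = -1/(5*K)
I(-1)*X + W(6) = -1/5/(-1)*(-6) - 4 = -1/5*(-1)*(-6) - 4 = (1/5)*(-6) - 4 = -6/5 - 4 = -26/5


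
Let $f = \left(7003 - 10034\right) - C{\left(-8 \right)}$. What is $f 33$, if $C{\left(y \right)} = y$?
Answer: $-99759$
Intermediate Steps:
$f = -3023$ ($f = \left(7003 - 10034\right) - -8 = \left(7003 - 10034\right) + 8 = -3031 + 8 = -3023$)
$f 33 = \left(-3023\right) 33 = -99759$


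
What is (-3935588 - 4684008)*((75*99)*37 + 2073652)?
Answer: -20242060995692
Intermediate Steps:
(-3935588 - 4684008)*((75*99)*37 + 2073652) = -8619596*(7425*37 + 2073652) = -8619596*(274725 + 2073652) = -8619596*2348377 = -20242060995692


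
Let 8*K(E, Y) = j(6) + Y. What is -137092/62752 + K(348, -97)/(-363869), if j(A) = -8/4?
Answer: -566849459/259471676 ≈ -2.1846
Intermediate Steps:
j(A) = -2 (j(A) = -8*1/4 = -2)
K(E, Y) = -1/4 + Y/8 (K(E, Y) = (-2 + Y)/8 = -1/4 + Y/8)
-137092/62752 + K(348, -97)/(-363869) = -137092/62752 + (-1/4 + (1/8)*(-97))/(-363869) = -137092*1/62752 + (-1/4 - 97/8)*(-1/363869) = -34273/15688 - 99/8*(-1/363869) = -34273/15688 + 9/264632 = -566849459/259471676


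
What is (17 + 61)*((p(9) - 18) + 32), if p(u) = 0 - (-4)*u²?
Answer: 26364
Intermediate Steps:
p(u) = 4*u² (p(u) = 0 + 4*u² = 4*u²)
(17 + 61)*((p(9) - 18) + 32) = (17 + 61)*((4*9² - 18) + 32) = 78*((4*81 - 18) + 32) = 78*((324 - 18) + 32) = 78*(306 + 32) = 78*338 = 26364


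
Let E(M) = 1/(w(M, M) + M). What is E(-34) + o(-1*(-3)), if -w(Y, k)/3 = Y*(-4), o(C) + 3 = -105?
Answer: -47737/442 ≈ -108.00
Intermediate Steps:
o(C) = -108 (o(C) = -3 - 105 = -108)
w(Y, k) = 12*Y (w(Y, k) = -3*Y*(-4) = -(-12)*Y = 12*Y)
E(M) = 1/(13*M) (E(M) = 1/(12*M + M) = 1/(13*M))
E(-34) + o(-1*(-3)) = (1/13)/(-34) - 108 = (1/13)*(-1/34) - 108 = -1/442 - 108 = -47737/442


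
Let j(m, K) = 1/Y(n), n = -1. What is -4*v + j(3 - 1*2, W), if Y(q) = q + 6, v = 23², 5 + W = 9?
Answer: -10579/5 ≈ -2115.8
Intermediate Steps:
W = 4 (W = -5 + 9 = 4)
v = 529
Y(q) = 6 + q
j(m, K) = ⅕ (j(m, K) = 1/(6 - 1) = 1/5 = ⅕)
-4*v + j(3 - 1*2, W) = -4*529 + ⅕ = -2116 + ⅕ = -10579/5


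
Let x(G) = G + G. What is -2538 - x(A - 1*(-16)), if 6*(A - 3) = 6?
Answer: -2578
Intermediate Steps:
A = 4 (A = 3 + (⅙)*6 = 3 + 1 = 4)
x(G) = 2*G
-2538 - x(A - 1*(-16)) = -2538 - 2*(4 - 1*(-16)) = -2538 - 2*(4 + 16) = -2538 - 2*20 = -2538 - 1*40 = -2538 - 40 = -2578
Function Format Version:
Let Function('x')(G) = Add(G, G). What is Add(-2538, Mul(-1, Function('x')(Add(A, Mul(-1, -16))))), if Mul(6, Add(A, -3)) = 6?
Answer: -2578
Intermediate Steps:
A = 4 (A = Add(3, Mul(Rational(1, 6), 6)) = Add(3, 1) = 4)
Function('x')(G) = Mul(2, G)
Add(-2538, Mul(-1, Function('x')(Add(A, Mul(-1, -16))))) = Add(-2538, Mul(-1, Mul(2, Add(4, Mul(-1, -16))))) = Add(-2538, Mul(-1, Mul(2, Add(4, 16)))) = Add(-2538, Mul(-1, Mul(2, 20))) = Add(-2538, Mul(-1, 40)) = Add(-2538, -40) = -2578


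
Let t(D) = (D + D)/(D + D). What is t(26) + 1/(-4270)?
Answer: 4269/4270 ≈ 0.99977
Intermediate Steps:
t(D) = 1 (t(D) = (2*D)/((2*D)) = (2*D)*(1/(2*D)) = 1)
t(26) + 1/(-4270) = 1 + 1/(-4270) = 1 - 1/4270 = 4269/4270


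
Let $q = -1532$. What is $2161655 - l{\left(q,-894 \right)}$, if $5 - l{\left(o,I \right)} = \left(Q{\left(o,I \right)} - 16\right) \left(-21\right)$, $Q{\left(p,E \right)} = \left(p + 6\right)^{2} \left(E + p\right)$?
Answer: $118638889482$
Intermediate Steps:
$Q{\left(p,E \right)} = \left(6 + p\right)^{2} \left(E + p\right)$
$l{\left(o,I \right)} = -331 + 21 \left(6 + o\right)^{2} \left(I + o\right)$ ($l{\left(o,I \right)} = 5 - \left(\left(6 + o\right)^{2} \left(I + o\right) - 16\right) \left(-21\right) = 5 - \left(-16 + \left(6 + o\right)^{2} \left(I + o\right)\right) \left(-21\right) = 5 - \left(336 - 21 \left(6 + o\right)^{2} \left(I + o\right)\right) = 5 + \left(-336 + 21 \left(6 + o\right)^{2} \left(I + o\right)\right) = -331 + 21 \left(6 + o\right)^{2} \left(I + o\right)$)
$2161655 - l{\left(q,-894 \right)} = 2161655 - \left(-331 + 21 \left(6 - 1532\right)^{2} \left(-894 - 1532\right)\right) = 2161655 - \left(-331 + 21 \left(-1526\right)^{2} \left(-2426\right)\right) = 2161655 - \left(-331 + 21 \cdot 2328676 \left(-2426\right)\right) = 2161655 - \left(-331 - 118636727496\right) = 2161655 - -118636727827 = 2161655 + 118636727827 = 118638889482$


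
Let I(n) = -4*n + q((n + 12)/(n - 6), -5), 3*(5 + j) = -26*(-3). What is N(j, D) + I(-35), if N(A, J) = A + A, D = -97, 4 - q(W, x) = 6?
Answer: 180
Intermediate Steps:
q(W, x) = -2 (q(W, x) = 4 - 1*6 = 4 - 6 = -2)
j = 21 (j = -5 + (-26*(-3))/3 = -5 + (1/3)*78 = -5 + 26 = 21)
N(A, J) = 2*A
I(n) = -2 - 4*n (I(n) = -4*n - 2 = -2 - 4*n)
N(j, D) + I(-35) = 2*21 + (-2 - 4*(-35)) = 42 + (-2 + 140) = 42 + 138 = 180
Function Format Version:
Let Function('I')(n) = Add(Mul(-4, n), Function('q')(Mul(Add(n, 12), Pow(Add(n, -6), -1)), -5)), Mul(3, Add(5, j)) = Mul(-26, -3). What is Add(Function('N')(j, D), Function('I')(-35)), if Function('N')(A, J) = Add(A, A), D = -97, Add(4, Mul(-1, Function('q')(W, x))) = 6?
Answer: 180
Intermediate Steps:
Function('q')(W, x) = -2 (Function('q')(W, x) = Add(4, Mul(-1, 6)) = Add(4, -6) = -2)
j = 21 (j = Add(-5, Mul(Rational(1, 3), Mul(-26, -3))) = Add(-5, Mul(Rational(1, 3), 78)) = Add(-5, 26) = 21)
Function('N')(A, J) = Mul(2, A)
Function('I')(n) = Add(-2, Mul(-4, n)) (Function('I')(n) = Add(Mul(-4, n), -2) = Add(-2, Mul(-4, n)))
Add(Function('N')(j, D), Function('I')(-35)) = Add(Mul(2, 21), Add(-2, Mul(-4, -35))) = Add(42, Add(-2, 140)) = Add(42, 138) = 180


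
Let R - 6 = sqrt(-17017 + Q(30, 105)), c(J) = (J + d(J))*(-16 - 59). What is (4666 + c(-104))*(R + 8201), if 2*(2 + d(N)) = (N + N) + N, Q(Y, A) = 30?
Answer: 199561412 + 24316*I*sqrt(16987) ≈ 1.9956e+8 + 3.1692e+6*I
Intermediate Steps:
d(N) = -2 + 3*N/2 (d(N) = -2 + ((N + N) + N)/2 = -2 + (2*N + N)/2 = -2 + (3*N)/2 = -2 + 3*N/2)
c(J) = 150 - 375*J/2 (c(J) = (J + (-2 + 3*J/2))*(-16 - 59) = (-2 + 5*J/2)*(-75) = 150 - 375*J/2)
R = 6 + I*sqrt(16987) (R = 6 + sqrt(-17017 + 30) = 6 + sqrt(-16987) = 6 + I*sqrt(16987) ≈ 6.0 + 130.33*I)
(4666 + c(-104))*(R + 8201) = (4666 + (150 - 375/2*(-104)))*((6 + I*sqrt(16987)) + 8201) = (4666 + (150 + 19500))*(8207 + I*sqrt(16987)) = (4666 + 19650)*(8207 + I*sqrt(16987)) = 24316*(8207 + I*sqrt(16987)) = 199561412 + 24316*I*sqrt(16987)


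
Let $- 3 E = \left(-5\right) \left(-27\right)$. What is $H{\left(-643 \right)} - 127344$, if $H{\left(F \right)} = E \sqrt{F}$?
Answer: $-127344 - 45 i \sqrt{643} \approx -1.2734 \cdot 10^{5} - 1141.1 i$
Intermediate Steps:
$E = -45$ ($E = - \frac{\left(-5\right) \left(-27\right)}{3} = \left(- \frac{1}{3}\right) 135 = -45$)
$H{\left(F \right)} = - 45 \sqrt{F}$
$H{\left(-643 \right)} - 127344 = - 45 \sqrt{-643} - 127344 = - 45 i \sqrt{643} - 127344 = -127344 - 45 i \sqrt{643}$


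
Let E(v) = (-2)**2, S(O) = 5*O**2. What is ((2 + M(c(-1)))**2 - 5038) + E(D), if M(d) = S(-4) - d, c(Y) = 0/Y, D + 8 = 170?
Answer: 1690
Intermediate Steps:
D = 162 (D = -8 + 170 = 162)
c(Y) = 0
M(d) = 80 - d (M(d) = 5*(-4)**2 - d = 5*16 - d = 80 - d)
E(v) = 4
((2 + M(c(-1)))**2 - 5038) + E(D) = ((2 + (80 - 1*0))**2 - 5038) + 4 = ((2 + (80 + 0))**2 - 5038) + 4 = ((2 + 80)**2 - 5038) + 4 = (82**2 - 5038) + 4 = (6724 - 5038) + 4 = 1686 + 4 = 1690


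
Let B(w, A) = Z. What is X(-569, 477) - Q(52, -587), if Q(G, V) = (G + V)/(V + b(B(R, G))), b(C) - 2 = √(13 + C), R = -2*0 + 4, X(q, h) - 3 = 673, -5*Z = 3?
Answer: 1155113713/1711063 - 535*√310/1711063 ≈ 675.08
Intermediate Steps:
Z = -⅗ (Z = -⅕*3 = -⅗ ≈ -0.60000)
X(q, h) = 676 (X(q, h) = 3 + 673 = 676)
R = 4 (R = 0 + 4 = 4)
B(w, A) = -⅗
b(C) = 2 + √(13 + C)
Q(G, V) = (G + V)/(2 + V + √310/5) (Q(G, V) = (G + V)/(V + (2 + √(13 - ⅗))) = (G + V)/(V + (2 + √(62/5))) = (G + V)/(V + (2 + √310/5)) = (G + V)/(2 + V + √310/5))
X(-569, 477) - Q(52, -587) = 676 - 5*(52 - 587)/(10 + √310 + 5*(-587)) = 676 - 5*(-535)/(10 + √310 - 2935) = 676 - 5*(-535)/(-2925 + √310) = 676 - (-2675)/(-2925 + √310) = 676 + 2675/(-2925 + √310)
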